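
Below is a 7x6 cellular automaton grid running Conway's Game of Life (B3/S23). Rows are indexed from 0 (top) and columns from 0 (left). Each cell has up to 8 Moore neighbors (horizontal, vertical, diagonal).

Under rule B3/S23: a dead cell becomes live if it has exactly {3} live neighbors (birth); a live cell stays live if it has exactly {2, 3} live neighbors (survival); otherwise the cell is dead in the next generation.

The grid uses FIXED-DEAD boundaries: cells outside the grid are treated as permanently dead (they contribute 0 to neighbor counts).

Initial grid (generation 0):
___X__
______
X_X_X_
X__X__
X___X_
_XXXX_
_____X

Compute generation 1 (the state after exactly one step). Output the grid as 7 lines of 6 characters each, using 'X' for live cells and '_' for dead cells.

Simulating step by step:
Generation 0 (given above): 13 live cells
Generation 1: 16 live cells
(generation 1 grid is the final answer)

Answer: ______
___X__
_X_X__
X__XX_
X___X_
_XXXXX
__XXX_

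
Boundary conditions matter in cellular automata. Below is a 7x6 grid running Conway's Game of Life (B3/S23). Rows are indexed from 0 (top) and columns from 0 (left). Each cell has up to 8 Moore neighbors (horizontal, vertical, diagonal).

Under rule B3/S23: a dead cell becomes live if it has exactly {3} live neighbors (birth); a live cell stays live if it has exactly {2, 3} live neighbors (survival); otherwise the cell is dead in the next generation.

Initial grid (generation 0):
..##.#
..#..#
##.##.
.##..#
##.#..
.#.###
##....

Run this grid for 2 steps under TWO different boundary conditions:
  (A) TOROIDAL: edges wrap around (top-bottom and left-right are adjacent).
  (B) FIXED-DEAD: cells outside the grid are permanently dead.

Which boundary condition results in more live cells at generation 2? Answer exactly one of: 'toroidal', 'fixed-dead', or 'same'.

Answer: toroidal

Derivation:
Under TOROIDAL boundary, generation 2:
#.####
..#..#
....##
...#..
...#.#
..###.
#.....
Population = 16

Under FIXED-DEAD boundary, generation 2:
...##.
..#..#
....##
...#.#
...#..
#....#
.##.#.
Population = 14

Comparison: toroidal=16, fixed-dead=14 -> toroidal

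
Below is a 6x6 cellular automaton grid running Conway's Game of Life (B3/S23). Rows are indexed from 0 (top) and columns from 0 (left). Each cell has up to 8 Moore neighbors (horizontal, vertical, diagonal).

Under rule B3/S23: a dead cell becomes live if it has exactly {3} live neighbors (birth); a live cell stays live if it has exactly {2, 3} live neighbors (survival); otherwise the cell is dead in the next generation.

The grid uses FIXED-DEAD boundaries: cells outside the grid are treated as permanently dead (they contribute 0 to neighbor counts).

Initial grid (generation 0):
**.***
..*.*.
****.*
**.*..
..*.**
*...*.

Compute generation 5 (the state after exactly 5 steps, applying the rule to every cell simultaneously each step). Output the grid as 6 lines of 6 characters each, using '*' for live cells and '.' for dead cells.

Answer: ....*.
**.**.
*****.
......
......
......

Derivation:
Simulating step by step:
Generation 0 (given above): 20 live cells
Generation 1: 15 live cells
.*****
......
*.....
*....*
*.*.**
...***
Generation 2: 13 live cells
..***.
.****.
......
*...**
.*....
...*.*
Generation 3: 8 live cells
.*..*.
.*..*.
.**..*
......
.....*
......
Generation 4: 7 live cells
......
**.***
.**...
......
......
......
Generation 5: 10 live cells
(generation 5 grid is the final answer)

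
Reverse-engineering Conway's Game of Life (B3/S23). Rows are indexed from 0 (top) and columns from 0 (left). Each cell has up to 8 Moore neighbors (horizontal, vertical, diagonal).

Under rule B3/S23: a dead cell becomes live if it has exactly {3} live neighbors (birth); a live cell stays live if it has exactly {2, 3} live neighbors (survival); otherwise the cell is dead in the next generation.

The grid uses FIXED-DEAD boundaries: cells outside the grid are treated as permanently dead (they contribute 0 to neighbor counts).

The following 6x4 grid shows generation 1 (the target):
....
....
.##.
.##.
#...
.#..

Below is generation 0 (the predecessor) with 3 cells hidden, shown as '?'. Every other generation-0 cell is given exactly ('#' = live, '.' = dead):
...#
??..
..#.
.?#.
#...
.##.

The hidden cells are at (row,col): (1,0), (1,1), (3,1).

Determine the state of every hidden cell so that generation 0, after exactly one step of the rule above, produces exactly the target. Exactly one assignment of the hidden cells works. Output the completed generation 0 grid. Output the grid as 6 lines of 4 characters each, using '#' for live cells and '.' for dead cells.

Answer: ...#
....
..#.
.##.
#...
.##.

Derivation:
Hidden generation-0 cells (in order): (1,0), (1,1), (3,1).
A hidden cell only influences target cells in its own 3x3 neighborhood. Try each of the 2^3 = 8 assignments, step the completed generation 0 forward once under B3/S23, and compare with the target:
  (1,0)=. (1,1)=. (3,1)=. -> step gives (2,1)='.' but target has '#' -> reject
  (1,0)=. (1,1)=. (3,1)=# -> step reproduces the target at every cell -> ACCEPT
  (1,0)=. (1,1)=# (3,1)=. -> step gives (1,2)='#' but target has '.' -> reject
  (1,0)=. (1,1)=# (3,1)=# -> step gives (1,2)='#' but target has '.' -> reject
  (1,0)=# (1,1)=. (3,1)=. -> step gives (2,2)='.' but target has '#' -> reject
  (1,0)=# (1,1)=. (3,1)=# -> step gives (2,1)='.' but target has '#' -> reject
  (1,0)=# (1,1)=# (3,1)=. -> step gives (1,1)='#' but target has '.' -> reject
  (1,0)=# (1,1)=# (3,1)=# -> step gives (1,1)='#' but target has '.' -> reject
Unique solution: (1,0)=dead, (1,1)=dead, (3,1)=live.
Check: live-neighbor counts of every cell in the completed generation 0:
0010
0122
1322
2322
2542
2211
Applying B3/S23 to generation 0 with these counts gives:
....
....
.##.
.##.
#...
.#..
which matches the target exactly.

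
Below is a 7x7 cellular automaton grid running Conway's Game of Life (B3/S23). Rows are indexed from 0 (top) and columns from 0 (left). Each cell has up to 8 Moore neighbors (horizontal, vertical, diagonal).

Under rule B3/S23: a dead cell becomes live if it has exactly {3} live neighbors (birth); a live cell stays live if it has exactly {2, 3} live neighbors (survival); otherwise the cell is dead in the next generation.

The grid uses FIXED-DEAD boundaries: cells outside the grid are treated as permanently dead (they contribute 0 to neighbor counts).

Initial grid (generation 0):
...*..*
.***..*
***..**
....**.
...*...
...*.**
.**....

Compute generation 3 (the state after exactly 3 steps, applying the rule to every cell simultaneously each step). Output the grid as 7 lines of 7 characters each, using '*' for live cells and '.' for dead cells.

Simulating step by step:
Generation 0 (given above): 19 live cells
Generation 1: 18 live cells
...*...
*..**.*
*.....*
.******
...*..*
...**..
..*....
Generation 2: 17 live cells
...**..
...***.
*.....*
.****.*
......*
..***..
...*...
Generation 3: 17 live cells
(generation 3 grid is the final answer)

Answer: ...*.*.
...*.*.
.*....*
.***..*
.*.....
..***..
..***..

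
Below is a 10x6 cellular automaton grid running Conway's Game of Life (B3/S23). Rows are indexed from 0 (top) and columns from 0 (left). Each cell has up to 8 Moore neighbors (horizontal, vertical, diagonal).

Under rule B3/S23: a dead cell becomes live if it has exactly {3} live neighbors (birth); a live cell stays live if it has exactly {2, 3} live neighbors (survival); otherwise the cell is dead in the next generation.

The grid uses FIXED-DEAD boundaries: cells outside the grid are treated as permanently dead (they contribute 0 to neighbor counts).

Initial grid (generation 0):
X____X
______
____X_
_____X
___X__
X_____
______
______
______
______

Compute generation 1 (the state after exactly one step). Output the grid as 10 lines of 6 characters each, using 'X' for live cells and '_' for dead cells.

Simulating step by step:
Generation 0 (given above): 6 live cells
Generation 1: 1 live cells
(generation 1 grid is the final answer)

Answer: ______
______
______
____X_
______
______
______
______
______
______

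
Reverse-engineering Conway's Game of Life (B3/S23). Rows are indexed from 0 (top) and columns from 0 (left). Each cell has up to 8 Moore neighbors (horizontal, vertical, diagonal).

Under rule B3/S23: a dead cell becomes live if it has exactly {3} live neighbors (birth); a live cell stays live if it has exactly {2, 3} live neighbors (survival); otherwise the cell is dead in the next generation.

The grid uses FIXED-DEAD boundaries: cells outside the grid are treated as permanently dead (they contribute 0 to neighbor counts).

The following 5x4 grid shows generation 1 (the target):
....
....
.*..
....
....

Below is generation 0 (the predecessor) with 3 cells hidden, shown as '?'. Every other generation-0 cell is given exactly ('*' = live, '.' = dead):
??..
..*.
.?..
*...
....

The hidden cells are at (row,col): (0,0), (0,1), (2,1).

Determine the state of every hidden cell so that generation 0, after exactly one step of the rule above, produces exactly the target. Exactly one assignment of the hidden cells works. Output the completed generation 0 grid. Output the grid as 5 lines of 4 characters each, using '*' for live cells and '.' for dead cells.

Hidden generation-0 cells (in order): (0,0), (0,1), (2,1).
A hidden cell only influences target cells in its own 3x3 neighborhood. Try each of the 2^3 = 8 assignments, step the completed generation 0 forward once under B3/S23, and compare with the target:
  (0,0)=. (0,1)=. (2,1)=. -> step gives (2,1)='.' but target has '*' -> reject
  (0,0)=. (0,1)=. (2,1)=* -> step reproduces the target at every cell -> ACCEPT
  (0,0)=. (0,1)=* (2,1)=. -> step gives (2,1)='.' but target has '*' -> reject
  (0,0)=. (0,1)=* (2,1)=* -> step gives (1,1)='*' but target has '.' -> reject
  (0,0)=* (0,1)=. (2,1)=. -> step gives (2,1)='.' but target has '*' -> reject
  (0,0)=* (0,1)=. (2,1)=* -> step gives (1,1)='*' but target has '.' -> reject
  (0,0)=* (0,1)=* (2,1)=. -> step gives (0,1)='*' but target has '.' -> reject
  (0,0)=* (0,1)=* (2,1)=* -> step gives (0,1)='*' but target has '.' -> reject
Unique solution: (0,0)=dead, (0,1)=dead, (2,1)=live.
Check: live-neighbor counts of every cell in the completed generation 0:
0111
1211
2221
1210
1100
Applying B3/S23 to generation 0 with these counts gives:
....
....
.*..
....
....
which matches the target exactly.

Answer: ....
..*.
.*..
*...
....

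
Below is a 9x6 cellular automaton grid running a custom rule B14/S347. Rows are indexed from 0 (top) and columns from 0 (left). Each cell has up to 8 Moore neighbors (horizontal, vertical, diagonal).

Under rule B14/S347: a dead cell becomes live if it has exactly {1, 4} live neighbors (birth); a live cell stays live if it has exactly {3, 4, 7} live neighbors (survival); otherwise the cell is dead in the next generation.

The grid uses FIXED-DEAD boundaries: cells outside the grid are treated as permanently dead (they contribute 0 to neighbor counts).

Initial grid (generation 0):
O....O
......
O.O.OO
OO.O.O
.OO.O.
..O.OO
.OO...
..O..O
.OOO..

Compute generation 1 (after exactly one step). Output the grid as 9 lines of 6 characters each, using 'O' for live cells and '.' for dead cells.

Answer: .O..O.
..O...
.O..O.
O..O.O
.OO.OO
..O...
OOOO..
...O..
O.O..O

Derivation:
Simulating step by step:
Generation 0 (given above): 23 live cells
Generation 1: 21 live cells
(generation 1 grid is the final answer)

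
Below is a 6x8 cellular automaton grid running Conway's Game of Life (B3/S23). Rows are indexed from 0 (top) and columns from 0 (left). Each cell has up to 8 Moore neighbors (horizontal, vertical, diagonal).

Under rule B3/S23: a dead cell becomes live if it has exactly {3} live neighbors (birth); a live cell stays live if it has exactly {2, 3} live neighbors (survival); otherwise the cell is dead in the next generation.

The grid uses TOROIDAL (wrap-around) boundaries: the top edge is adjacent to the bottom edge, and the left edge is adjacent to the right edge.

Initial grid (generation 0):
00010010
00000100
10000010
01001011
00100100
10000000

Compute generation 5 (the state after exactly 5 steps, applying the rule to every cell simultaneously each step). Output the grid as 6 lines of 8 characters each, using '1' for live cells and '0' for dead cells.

Answer: 10000101
10000100
00000000
00000000
00000110
11000000

Derivation:
Simulating step by step:
Generation 0 (given above): 12 live cells
Generation 1: 14 live cells
00000000
00000111
10000010
11000011
11000111
00000000
Generation 2: 10 live cells
00000010
00000111
01000000
00000000
01000100
10000011
Generation 3: 12 live cells
10000000
00000111
00000010
00000000
10000011
10000111
Generation 4: 12 live cells
10000000
00000111
00000111
00000010
10000100
01000100
Generation 5: 9 live cells
(generation 5 grid is the final answer)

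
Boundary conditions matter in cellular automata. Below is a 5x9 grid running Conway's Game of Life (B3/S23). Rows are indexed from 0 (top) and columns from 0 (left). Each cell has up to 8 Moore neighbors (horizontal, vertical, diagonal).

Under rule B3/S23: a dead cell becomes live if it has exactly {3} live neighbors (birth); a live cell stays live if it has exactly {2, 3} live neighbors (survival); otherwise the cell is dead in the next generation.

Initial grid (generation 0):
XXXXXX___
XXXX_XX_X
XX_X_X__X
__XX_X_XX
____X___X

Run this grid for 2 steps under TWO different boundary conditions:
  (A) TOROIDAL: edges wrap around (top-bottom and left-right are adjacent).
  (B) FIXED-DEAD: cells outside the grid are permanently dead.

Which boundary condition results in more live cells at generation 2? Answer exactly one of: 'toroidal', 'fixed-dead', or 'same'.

Under TOROIDAL boundary, generation 2:
_____X___
_____X_X_
__X_XX___
__X_XX__X
__X_____X
Population = 12

Under FIXED-DEAD boundary, generation 2:
_____XXX_
_______X_
_XX_XX__X
_XXX_X___
___XXX__X
Population = 17

Comparison: toroidal=12, fixed-dead=17 -> fixed-dead

Answer: fixed-dead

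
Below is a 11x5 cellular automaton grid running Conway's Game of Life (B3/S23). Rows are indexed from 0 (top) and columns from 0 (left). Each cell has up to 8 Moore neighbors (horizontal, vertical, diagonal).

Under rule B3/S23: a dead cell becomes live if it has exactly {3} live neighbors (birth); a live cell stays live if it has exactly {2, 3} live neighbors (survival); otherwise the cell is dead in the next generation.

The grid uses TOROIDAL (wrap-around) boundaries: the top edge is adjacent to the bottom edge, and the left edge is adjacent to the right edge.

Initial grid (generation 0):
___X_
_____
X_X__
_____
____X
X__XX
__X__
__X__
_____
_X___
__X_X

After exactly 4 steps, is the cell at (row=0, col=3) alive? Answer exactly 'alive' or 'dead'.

Answer: alive

Derivation:
Simulating step by step:
Generation 0 (given above): 12 live cells
Generation 1: 12 live cells
___X_
_____
_____
_____
X__XX
X__XX
_XX_X
_____
_____
_____
__XX_
Generation 2: 10 live cells
__XX_
_____
_____
____X
X__X_
_____
_XX_X
_____
_____
_____
__XX_
Generation 3: 11 live cells
__XX_
_____
_____
____X
____X
XXXXX
_____
_____
_____
_____
__XX_
Generation 4: 16 live cells
__XX_
_____
_____
_____
_XX__
XXXXX
XXXXX
_____
_____
_____
__XX_

Cell (0,3) at generation 4: 1 -> alive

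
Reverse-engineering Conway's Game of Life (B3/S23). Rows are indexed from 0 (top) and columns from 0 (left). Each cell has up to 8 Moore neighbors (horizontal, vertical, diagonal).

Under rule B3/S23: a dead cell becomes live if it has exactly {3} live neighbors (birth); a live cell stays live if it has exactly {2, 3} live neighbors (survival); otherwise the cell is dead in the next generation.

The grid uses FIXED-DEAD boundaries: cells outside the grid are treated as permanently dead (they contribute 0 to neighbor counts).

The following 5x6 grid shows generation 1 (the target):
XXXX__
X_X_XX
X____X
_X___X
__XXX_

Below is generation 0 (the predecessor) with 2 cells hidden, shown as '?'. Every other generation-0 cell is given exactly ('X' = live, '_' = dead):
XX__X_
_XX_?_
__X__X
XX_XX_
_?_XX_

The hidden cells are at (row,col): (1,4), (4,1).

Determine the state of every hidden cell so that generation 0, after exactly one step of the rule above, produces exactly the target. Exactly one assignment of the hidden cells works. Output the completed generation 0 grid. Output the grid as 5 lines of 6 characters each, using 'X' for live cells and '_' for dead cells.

Hidden generation-0 cells (in order): (1,4), (4,1).
A hidden cell only influences target cells in its own 3x3 neighborhood. Try each of the 2^2 = 4 assignments, step the completed generation 0 forward once under B3/S23, and compare with the target:
  (1,4)=_ (4,1)=_ -> step gives (0,3)='_' but target has 'X' -> reject
  (1,4)=_ (4,1)=X -> step gives (0,3)='_' but target has 'X' -> reject
  (1,4)=X (4,1)=_ -> step reproduces the target at every cell -> ACCEPT
  (1,4)=X (4,1)=X -> step gives (3,0)='X' but target has '_' -> reject
Unique solution: (1,4)=live, (4,1)=dead.
Check: live-neighbor counts of every cell in the completed generation 0:
233312
343423
354542
124443
223332
Applying B3/S23 to generation 0 with these counts gives:
XXXX__
X_X_XX
X____X
_X___X
__XXX_
which matches the target exactly.

Answer: XX__X_
_XX_X_
__X__X
XX_XX_
___XX_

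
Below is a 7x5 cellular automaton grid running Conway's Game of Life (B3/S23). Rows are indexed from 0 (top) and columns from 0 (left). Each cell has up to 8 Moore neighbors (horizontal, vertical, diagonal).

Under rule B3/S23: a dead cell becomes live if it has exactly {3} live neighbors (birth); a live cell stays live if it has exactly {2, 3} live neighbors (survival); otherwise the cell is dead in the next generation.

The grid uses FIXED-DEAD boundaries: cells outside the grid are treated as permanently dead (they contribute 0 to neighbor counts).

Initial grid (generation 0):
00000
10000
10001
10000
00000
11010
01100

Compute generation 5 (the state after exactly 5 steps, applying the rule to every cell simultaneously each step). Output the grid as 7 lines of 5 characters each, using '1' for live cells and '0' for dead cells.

Simulating step by step:
Generation 0 (given above): 9 live cells
Generation 1: 9 live cells
00000
00000
11000
00000
11000
11000
11100
Generation 2: 4 live cells
00000
00000
00000
00000
11000
00000
10100
Generation 3: 1 live cells
00000
00000
00000
00000
00000
10000
00000
Generation 4: 0 live cells
00000
00000
00000
00000
00000
00000
00000
Generation 5: 0 live cells
(generation 5 grid is the final answer)

Answer: 00000
00000
00000
00000
00000
00000
00000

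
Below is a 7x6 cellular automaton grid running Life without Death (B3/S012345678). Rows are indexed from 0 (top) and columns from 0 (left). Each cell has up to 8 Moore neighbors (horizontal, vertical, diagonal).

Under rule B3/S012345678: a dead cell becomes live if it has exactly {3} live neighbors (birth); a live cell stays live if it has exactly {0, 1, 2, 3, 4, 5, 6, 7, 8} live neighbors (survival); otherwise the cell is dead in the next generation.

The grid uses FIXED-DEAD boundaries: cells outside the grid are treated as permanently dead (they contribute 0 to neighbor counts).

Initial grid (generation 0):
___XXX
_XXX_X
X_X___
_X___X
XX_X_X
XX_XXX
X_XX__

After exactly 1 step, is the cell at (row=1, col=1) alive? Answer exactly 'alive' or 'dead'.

Answer: alive

Derivation:
Simulating step by step:
Generation 0 (given above): 23 live cells
Generation 1: 26 live cells
___XXX
_XXX_X
X_XXX_
_X__XX
XX_X_X
XX_XXX
X_XX__

Cell (1,1) at generation 1: 1 -> alive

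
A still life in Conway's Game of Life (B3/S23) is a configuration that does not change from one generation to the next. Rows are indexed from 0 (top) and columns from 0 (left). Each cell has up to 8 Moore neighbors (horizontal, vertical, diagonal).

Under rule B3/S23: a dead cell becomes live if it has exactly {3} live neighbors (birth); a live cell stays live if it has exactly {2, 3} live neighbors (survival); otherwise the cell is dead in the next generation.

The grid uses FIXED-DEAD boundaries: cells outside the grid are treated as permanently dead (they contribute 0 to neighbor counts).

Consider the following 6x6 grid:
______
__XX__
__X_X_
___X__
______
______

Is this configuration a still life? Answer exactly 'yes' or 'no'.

Compute generation 1 and compare to generation 0 (given above):
Generation 1:
______
__XX__
__X_X_
___X__
______
______
The grids are IDENTICAL -> still life.

Answer: yes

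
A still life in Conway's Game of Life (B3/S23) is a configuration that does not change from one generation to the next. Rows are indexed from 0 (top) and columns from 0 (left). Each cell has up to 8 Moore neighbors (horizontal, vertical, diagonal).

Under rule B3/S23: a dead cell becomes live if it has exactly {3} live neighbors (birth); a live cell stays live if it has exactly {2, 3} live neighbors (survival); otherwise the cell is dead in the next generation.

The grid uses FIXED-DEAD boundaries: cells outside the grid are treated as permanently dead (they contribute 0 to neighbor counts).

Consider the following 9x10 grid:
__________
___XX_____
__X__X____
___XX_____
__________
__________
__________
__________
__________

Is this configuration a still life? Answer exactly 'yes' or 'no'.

Compute generation 1 and compare to generation 0 (given above):
Generation 1:
__________
___XX_____
__X__X____
___XX_____
__________
__________
__________
__________
__________
The grids are IDENTICAL -> still life.

Answer: yes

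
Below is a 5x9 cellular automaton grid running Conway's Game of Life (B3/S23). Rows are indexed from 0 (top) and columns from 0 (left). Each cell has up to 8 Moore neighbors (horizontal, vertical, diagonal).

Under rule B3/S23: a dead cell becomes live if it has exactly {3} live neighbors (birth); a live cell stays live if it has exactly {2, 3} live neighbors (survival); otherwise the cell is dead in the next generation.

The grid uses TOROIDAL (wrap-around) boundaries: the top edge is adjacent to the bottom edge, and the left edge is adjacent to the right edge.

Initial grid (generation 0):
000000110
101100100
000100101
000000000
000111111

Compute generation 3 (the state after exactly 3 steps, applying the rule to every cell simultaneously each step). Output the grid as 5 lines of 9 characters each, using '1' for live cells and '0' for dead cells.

Answer: 001010110
000000000
101101000
001110101
000010101

Derivation:
Simulating step by step:
Generation 0 (given above): 15 live cells
Generation 1: 14 live cells
001000000
001101101
001100010
000100001
000011001
Generation 2: 16 live cells
001000110
010010110
000000111
001100011
000110000
Generation 3: 16 live cells
(generation 3 grid is the final answer)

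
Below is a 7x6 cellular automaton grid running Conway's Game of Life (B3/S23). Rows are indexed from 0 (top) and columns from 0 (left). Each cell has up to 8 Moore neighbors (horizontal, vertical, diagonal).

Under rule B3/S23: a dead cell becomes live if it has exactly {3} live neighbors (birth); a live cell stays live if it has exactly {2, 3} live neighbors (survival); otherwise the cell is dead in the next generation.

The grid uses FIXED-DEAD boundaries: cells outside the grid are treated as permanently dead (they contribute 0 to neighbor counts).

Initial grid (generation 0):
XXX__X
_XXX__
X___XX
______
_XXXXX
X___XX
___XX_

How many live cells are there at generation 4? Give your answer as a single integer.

Answer: 5

Derivation:
Simulating step by step:
Generation 0 (given above): 20 live cells
Generation 1: 18 live cells
X__X__
___X_X
_XXXX_
_XX___
_XXX_X
_X____
___XXX
Generation 2: 10 live cells
____X_
_X____
_X__X_
X_____
X__X__
_X___X
____X_
Generation 3: 7 live cells
______
______
XX____
XX____
XX____
____X_
______
Generation 4: 5 live cells
______
______
XX____
__X___
XX____
______
______
Population at generation 4: 5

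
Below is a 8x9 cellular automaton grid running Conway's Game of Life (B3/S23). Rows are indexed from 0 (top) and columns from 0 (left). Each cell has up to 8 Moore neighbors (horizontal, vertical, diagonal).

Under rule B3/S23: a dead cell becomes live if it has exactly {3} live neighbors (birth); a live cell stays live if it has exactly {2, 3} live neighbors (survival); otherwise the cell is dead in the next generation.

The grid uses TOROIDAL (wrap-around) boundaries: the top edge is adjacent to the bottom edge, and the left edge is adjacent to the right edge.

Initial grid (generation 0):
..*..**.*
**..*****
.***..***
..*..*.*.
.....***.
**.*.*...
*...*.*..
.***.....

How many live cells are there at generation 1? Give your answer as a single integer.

Answer: 27

Derivation:
Simulating step by step:
Generation 0 (given above): 33 live cells
Generation 1: 27 live cells
........*
....*....
...*.....
.*****...
.**..*.**
**.....**
*...**...
*****.**.
Population at generation 1: 27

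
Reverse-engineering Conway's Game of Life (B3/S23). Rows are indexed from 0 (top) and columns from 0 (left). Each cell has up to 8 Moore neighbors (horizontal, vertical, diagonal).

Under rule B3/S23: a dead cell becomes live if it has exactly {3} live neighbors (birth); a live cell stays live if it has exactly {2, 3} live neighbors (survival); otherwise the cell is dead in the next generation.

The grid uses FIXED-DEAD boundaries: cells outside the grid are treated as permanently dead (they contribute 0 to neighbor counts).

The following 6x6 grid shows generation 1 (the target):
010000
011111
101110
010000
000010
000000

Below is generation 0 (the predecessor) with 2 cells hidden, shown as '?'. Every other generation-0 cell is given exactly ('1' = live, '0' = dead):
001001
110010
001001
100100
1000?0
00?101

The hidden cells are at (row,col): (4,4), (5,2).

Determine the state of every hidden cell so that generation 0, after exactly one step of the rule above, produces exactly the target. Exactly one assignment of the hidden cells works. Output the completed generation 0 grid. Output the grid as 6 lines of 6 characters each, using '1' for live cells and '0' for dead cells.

Hidden generation-0 cells (in order): (4,4), (5,2).
A hidden cell only influences target cells in its own 3x3 neighborhood. Try each of the 2^2 = 4 assignments, step the completed generation 0 forward once under B3/S23, and compare with the target:
  (4,4)=0 (5,2)=0 -> step reproduces the target at every cell -> ACCEPT
  (4,4)=0 (5,2)=1 -> step gives (4,1)='1' but target has '0' -> reject
  (4,4)=1 (5,2)=0 -> step gives (3,3)='1' but target has '0' -> reject
  (4,4)=1 (5,2)=1 -> step gives (3,3)='1' but target has '0' -> reject
Unique solution: (4,4)=dead, (5,2)=dead.
Check: live-neighbor counts of every cell in the completed generation 0:
231221
133323
342331
132121
122231
111020
Applying B3/S23 to generation 0 with these counts gives:
010000
011111
101110
010000
000010
000000
which matches the target exactly.

Answer: 001001
110010
001001
100100
100000
000101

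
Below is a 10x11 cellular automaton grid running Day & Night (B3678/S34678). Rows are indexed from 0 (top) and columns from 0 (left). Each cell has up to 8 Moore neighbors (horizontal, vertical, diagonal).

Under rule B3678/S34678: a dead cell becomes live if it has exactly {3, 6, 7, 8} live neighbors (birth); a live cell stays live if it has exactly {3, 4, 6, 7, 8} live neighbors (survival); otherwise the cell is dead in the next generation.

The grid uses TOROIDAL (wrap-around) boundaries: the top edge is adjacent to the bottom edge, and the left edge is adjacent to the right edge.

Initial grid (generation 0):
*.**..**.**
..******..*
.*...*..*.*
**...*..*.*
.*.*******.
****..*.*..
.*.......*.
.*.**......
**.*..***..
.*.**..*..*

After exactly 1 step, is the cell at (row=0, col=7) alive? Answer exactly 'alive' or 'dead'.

Simulating step by step:
Generation 0 (given above): 53 live cells
Generation 1: 55 live cells
*..**..*.**
..****.*..*
**.*.*....*
.*...*..***
*.*****.**.
**.*..*.*.*
.**.*......
.*.....**..
****.*.*...
******....*

Cell (0,7) at generation 1: 1 -> alive

Answer: alive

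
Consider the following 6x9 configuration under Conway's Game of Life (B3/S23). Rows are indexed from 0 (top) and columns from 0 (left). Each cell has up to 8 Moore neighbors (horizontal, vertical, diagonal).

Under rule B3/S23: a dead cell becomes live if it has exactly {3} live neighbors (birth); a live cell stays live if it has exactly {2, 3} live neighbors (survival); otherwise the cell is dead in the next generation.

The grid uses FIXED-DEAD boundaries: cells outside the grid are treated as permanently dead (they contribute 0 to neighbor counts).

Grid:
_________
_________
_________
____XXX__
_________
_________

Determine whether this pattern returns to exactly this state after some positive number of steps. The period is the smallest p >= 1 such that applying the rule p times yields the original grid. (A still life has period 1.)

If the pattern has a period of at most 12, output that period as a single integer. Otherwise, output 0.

Simulating and comparing each generation to the original:
Gen 0 (original, given above): 3 live cells
Gen 1: 3 live cells, differs from original
Gen 2: 3 live cells, MATCHES original -> period = 2

Answer: 2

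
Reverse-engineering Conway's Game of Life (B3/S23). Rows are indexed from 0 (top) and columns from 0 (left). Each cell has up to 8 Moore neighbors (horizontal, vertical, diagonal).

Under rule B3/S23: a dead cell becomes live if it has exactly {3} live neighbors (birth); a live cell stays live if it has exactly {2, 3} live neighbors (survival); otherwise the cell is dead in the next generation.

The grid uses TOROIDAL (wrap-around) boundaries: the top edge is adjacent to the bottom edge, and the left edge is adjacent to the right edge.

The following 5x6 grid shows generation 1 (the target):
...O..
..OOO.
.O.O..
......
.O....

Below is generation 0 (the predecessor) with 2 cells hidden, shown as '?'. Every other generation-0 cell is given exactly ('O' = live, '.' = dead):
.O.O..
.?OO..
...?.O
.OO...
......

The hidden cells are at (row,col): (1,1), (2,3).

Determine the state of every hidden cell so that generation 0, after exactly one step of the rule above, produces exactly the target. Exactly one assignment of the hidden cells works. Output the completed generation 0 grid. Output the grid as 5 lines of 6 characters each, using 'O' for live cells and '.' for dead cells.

Hidden generation-0 cells (in order): (1,1), (2,3).
A hidden cell only influences target cells in its own 3x3 neighborhood. Try each of the 2^2 = 4 assignments, step the completed generation 0 forward once under B3/S23, and compare with the target:
  (1,1)=. (2,3)=. -> step reproduces the target at every cell -> ACCEPT
  (1,1)=. (2,3)=O -> step gives (1,2)='.' but target has 'O' -> reject
  (1,1)=O (2,3)=. -> step gives (0,1)='O' but target has '.' -> reject
  (1,1)=O (2,3)=O -> step gives (0,1)='O' but target has '.' -> reject
Unique solution: (1,1)=dead, (2,3)=dead.
Check: live-neighbor counts of every cell in the completed generation 0:
114220
223231
234320
211111
234210
Applying B3/S23 to generation 0 with these counts gives:
...O..
..OOO.
.O.O..
......
.O....
which matches the target exactly.

Answer: .O.O..
..OO..
.....O
.OO...
......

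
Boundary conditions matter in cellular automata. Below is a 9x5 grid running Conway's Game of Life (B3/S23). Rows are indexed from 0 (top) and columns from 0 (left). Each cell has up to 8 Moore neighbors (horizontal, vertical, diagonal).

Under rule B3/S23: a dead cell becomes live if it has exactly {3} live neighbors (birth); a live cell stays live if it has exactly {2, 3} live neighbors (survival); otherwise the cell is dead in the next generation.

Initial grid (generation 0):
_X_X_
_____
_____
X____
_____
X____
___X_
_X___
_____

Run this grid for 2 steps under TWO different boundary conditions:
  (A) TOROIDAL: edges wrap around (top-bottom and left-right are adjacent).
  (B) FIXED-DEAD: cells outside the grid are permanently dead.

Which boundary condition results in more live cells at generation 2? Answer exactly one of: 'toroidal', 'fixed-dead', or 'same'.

Answer: same

Derivation:
Under TOROIDAL boundary, generation 2:
_____
_____
_____
_____
_____
_____
_____
_____
_____
Population = 0

Under FIXED-DEAD boundary, generation 2:
_____
_____
_____
_____
_____
_____
_____
_____
_____
Population = 0

Comparison: toroidal=0, fixed-dead=0 -> same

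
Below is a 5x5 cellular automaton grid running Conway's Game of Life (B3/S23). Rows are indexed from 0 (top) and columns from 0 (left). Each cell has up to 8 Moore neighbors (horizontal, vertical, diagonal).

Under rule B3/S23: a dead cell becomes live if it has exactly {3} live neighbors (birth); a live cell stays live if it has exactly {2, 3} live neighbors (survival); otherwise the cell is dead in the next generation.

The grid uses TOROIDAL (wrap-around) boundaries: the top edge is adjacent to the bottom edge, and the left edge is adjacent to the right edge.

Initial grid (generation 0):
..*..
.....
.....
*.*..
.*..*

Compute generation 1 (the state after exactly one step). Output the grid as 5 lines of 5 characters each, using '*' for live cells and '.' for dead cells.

Simulating step by step:
Generation 0 (given above): 5 live cells
Generation 1: 6 live cells
(generation 1 grid is the final answer)

Answer: .....
.....
.....
**...
****.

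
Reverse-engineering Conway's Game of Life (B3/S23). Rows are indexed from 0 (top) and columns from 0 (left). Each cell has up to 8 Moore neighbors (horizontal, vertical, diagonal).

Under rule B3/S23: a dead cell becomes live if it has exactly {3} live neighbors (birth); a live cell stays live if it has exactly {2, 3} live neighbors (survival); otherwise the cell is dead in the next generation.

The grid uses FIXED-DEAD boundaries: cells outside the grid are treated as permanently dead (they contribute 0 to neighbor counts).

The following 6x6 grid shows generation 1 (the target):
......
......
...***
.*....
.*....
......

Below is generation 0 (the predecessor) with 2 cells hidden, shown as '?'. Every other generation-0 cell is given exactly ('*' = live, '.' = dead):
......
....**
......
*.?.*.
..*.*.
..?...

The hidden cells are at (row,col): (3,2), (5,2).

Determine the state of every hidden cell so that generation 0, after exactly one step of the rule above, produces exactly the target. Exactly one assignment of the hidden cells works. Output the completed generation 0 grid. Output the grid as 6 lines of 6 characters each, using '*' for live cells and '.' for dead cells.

Answer: ......
....**
......
*.*.*.
..*.*.
......

Derivation:
Hidden generation-0 cells (in order): (3,2), (5,2).
A hidden cell only influences target cells in its own 3x3 neighborhood. Try each of the 2^2 = 4 assignments, step the completed generation 0 forward once under B3/S23, and compare with the target:
  (3,2)=. (5,2)=. -> step gives (2,3)='.' but target has '*' -> reject
  (3,2)=. (5,2)=* -> step gives (2,3)='.' but target has '*' -> reject
  (3,2)=* (5,2)=. -> step reproduces the target at every cell -> ACCEPT
  (3,2)=* (5,2)=* -> step gives (4,1)='.' but target has '*' -> reject
Unique solution: (3,2)=live, (5,2)=dead.
Check: live-neighbor counts of every cell in the completed generation 0:
000122
000111
121333
031412
131412
011211
Applying B3/S23 to generation 0 with these counts gives:
......
......
...***
.*....
.*....
......
which matches the target exactly.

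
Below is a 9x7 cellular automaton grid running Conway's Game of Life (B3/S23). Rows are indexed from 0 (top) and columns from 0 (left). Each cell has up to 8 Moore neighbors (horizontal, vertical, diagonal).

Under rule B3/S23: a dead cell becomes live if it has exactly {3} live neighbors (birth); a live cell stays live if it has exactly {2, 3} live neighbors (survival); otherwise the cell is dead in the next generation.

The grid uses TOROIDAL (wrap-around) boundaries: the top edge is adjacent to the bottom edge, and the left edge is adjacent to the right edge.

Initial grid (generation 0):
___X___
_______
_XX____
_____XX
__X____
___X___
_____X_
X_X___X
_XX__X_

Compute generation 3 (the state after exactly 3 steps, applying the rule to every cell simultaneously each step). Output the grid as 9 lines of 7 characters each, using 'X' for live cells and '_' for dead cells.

Simulating step by step:
Generation 0 (given above): 14 live cells
Generation 1: 14 live cells
__X____
__X____
_______
_XX____
_______
_______
______X
X_X__XX
XXXX__X
Generation 2: 11 live cells
X______
_______
_XX____
_______
_______
_______
X____XX
__XX_X_
___X_X_
Generation 3: 11 live cells
(generation 3 grid is the final answer)

Answer: _______
_X_____
_______
_______
_______
______X
____XXX
__XX_X_
__XX__X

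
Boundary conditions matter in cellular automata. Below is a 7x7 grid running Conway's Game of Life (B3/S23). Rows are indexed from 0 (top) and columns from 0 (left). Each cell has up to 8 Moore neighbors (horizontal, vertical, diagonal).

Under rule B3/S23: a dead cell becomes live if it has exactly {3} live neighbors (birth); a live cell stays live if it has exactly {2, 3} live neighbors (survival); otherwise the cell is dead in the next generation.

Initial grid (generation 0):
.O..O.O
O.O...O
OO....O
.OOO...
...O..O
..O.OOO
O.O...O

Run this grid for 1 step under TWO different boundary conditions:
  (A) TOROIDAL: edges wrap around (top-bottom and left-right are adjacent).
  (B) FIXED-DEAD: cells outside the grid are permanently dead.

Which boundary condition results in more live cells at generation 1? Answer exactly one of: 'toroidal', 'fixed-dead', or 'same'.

Answer: fixed-dead

Derivation:
Under TOROIDAL boundary, generation 1:
..OO...
..O....
...O..O
.O.O..O
OO....O
.OO.O..
..O.O..
Population = 16

Under FIXED-DEAD boundary, generation 1:
.O...O.
O.O...O
O..O...
OO.O...
.O....O
.OO.O.O
.O.O..O
Population = 19

Comparison: toroidal=16, fixed-dead=19 -> fixed-dead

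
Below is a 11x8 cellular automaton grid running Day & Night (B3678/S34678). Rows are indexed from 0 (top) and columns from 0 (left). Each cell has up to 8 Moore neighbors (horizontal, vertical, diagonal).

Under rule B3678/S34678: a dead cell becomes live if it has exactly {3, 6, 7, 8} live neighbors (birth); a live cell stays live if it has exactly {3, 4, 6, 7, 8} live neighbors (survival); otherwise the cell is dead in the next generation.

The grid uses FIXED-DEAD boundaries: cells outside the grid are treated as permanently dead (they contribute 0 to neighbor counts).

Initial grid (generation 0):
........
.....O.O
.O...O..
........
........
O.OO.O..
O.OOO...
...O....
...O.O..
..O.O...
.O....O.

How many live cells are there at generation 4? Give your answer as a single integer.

Simulating step by step:
Generation 0 (given above): 19 live cells
Generation 1: 11 live cells
........
......O.
......O.
........
........
..OO....
..O.O...
...O....
..OO....
...O.O..
........
Generation 2: 8 live cells
........
........
........
........
........
...O....
..O.....
...OO...
..OO....
..O.O...
........
Generation 3: 3 live cells
........
........
........
........
........
........
....O...
...O....
..O.....
........
........
Generation 4: 0 live cells
........
........
........
........
........
........
........
........
........
........
........
Population at generation 4: 0

Answer: 0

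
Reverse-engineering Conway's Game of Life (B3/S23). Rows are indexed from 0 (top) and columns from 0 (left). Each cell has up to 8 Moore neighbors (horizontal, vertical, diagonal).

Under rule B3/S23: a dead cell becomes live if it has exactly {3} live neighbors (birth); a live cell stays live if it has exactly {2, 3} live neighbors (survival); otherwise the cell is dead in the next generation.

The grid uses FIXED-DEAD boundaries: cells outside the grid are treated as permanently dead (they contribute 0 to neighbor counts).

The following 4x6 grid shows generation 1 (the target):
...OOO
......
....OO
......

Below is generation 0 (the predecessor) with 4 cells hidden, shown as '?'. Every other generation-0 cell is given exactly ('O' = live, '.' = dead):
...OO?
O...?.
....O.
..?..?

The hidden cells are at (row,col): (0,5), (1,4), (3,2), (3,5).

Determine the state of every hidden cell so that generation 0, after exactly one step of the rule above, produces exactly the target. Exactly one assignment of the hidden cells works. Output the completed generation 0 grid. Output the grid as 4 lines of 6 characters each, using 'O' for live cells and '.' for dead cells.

Answer: ...OOO
O...O.
....O.
.....O

Derivation:
Hidden generation-0 cells (in order): (0,5), (1,4), (3,2), (3,5).
A hidden cell only influences target cells in its own 3x3 neighborhood. Try each of the 2^4 = 16 assignments, step the completed generation 0 forward once under B3/S23, and compare with the target:
  (0,5)=. (1,4)=. (3,2)=. (3,5)=. -> step gives (0,3)='.' but target has 'O' -> reject
  (0,5)=. (1,4)=. (3,2)=. (3,5)=O -> step gives (0,3)='.' but target has 'O' -> reject
  (0,5)=. (1,4)=. (3,2)=O (3,5)=. -> step gives (0,3)='.' but target has 'O' -> reject
  (0,5)=. (1,4)=. (3,2)=O (3,5)=O -> step gives (0,3)='.' but target has 'O' -> reject
  (0,5)=. (1,4)=O (3,2)=. (3,5)=. -> step gives (0,5)='.' but target has 'O' -> reject
  (0,5)=. (1,4)=O (3,2)=. (3,5)=O -> step gives (0,5)='.' but target has 'O' -> reject
  (0,5)=. (1,4)=O (3,2)=O (3,5)=. -> step gives (0,5)='.' but target has 'O' -> reject
  (0,5)=. (1,4)=O (3,2)=O (3,5)=O -> step gives (0,5)='.' but target has 'O' -> reject
  (0,5)=O (1,4)=. (3,2)=. (3,5)=. -> step gives (0,3)='.' but target has 'O' -> reject
  (0,5)=O (1,4)=. (3,2)=. (3,5)=O -> step gives (0,3)='.' but target has 'O' -> reject
  (0,5)=O (1,4)=. (3,2)=O (3,5)=. -> step gives (0,3)='.' but target has 'O' -> reject
  (0,5)=O (1,4)=. (3,2)=O (3,5)=O -> step gives (0,3)='.' but target has 'O' -> reject
  (0,5)=O (1,4)=O (3,2)=. (3,5)=. -> step gives (2,4)='.' but target has 'O' -> reject
  (0,5)=O (1,4)=O (3,2)=. (3,5)=O -> step reproduces the target at every cell -> ACCEPT
  (0,5)=O (1,4)=O (3,2)=O (3,5)=. -> step gives (2,3)='O' but target has '.' -> reject
  (0,5)=O (1,4)=O (3,2)=O (3,5)=O -> step gives (2,3)='O' but target has '.' -> reject
Unique solution: (0,5)=live, (1,4)=live, (3,2)=dead, (3,5)=live.
Check: live-neighbor counts of every cell in the completed generation 0:
111232
011444
110223
000121
Applying B3/S23 to generation 0 with these counts gives:
...OOO
......
....OO
......
which matches the target exactly.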